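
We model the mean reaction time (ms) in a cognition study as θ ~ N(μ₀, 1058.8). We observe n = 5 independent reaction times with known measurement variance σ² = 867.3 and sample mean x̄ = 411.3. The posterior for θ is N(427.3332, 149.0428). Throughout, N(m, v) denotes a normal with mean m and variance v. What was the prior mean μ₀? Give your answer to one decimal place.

μ₀ = 525.2

The posterior mean is a precision-weighted average: μ_n = (τ₀μ₀ + τ_data·x̄)/(τ₀+τ_data), with τ₀=1/σ₀² and τ_data=n/σ².
Here τ₀ = 1/1058.8 = 0.000944 and τ_data = 5/867.3 = 0.005765, so τ_n = 0.006709.
Rearranging for μ₀: μ₀ = (μ_n·τ_n − τ_data·x̄)/τ₀ = (427.3332·0.006709 − 0.005765·411.3) / 0.000944 = 0.495834/0.000944 ≈ 525.2.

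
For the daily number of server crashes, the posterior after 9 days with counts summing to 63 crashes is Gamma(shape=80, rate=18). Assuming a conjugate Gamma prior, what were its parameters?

A Gamma(α, β) prior (rate parametrization) on a Poisson rate with n observations summing to S gives posterior Gamma(α+S, β+n).
So α = 80 − 63 = 17 and β = 18 − 9 = 9.

Gamma(shape=17, rate=9)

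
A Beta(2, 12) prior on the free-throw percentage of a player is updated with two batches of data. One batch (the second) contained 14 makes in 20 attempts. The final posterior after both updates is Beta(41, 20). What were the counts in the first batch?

25 makes and 2 misses

Sequential conjugate updates are equivalent to a single update on the pooled data, so total successes = posterior α − prior α and total failures = posterior β − prior β.
Total across both batches: 41−2=39 makes, 20−12=8 misses.
Subtract the second batch: 39−14=25 makes and 8−6=2 misses.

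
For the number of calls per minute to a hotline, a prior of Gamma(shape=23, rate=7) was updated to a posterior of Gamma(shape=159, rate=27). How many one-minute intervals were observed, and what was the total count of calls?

n = 20 one-minute intervals with total 136 calls

Gamma–Poisson conjugacy: posterior shape = α + Σxᵢ, posterior rate = β + n.
Matching: Σxᵢ = 159 − 23 = 136 and n = 27 − 7 = 20.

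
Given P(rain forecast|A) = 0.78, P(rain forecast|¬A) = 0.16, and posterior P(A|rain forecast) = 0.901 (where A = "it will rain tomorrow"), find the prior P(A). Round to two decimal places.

P(A) = 0.65

In odds form, posterior odds = prior odds × likelihood ratio, so prior odds = posterior odds ÷ LR.
Posterior odds = 0.901/(1−0.901) = 9.1010. LR = 0.78/0.16 = 4.8750.
Prior odds = 9.1010/4.8750 = 1.8669, so P(A) = 1.8669/(1+1.8669) ≈ 0.65.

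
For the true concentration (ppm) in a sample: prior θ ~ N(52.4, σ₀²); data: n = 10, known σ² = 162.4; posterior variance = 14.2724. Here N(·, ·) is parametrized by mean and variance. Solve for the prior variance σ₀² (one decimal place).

σ₀² = 117.8

For the Normal–Normal model with known σ², precisions add: τ_n = τ₀ + n/σ².
So 1/σ₀² = 1/14.2724 − 10/162.4 = 0.070065 − 0.061576 = 0.008489.
Hence σ₀² = 1/0.008489 ≈ 117.8.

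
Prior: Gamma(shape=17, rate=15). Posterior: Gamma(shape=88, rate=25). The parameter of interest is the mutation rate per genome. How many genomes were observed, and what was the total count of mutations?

n = 10 genomes with total 71 mutations

A Gamma(α, β) prior (rate parametrization) on a Poisson rate with n observations summing to S gives posterior Gamma(α+S, β+n).
Matching: Σxᵢ = 88 − 17 = 71 and n = 25 − 15 = 10.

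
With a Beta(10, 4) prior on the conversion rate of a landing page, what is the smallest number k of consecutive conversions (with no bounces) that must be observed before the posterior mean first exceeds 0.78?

After k conversions and 0 bounces the posterior is Beta(10+k, 4), with mean (10+k)/(10+4+k).
Set (10+k)/(14+k) > 0.78 and solve: k > (0.78·14 − 10)/(1 − 0.78) = 4.182.
The smallest integer exceeding 4.182 is 5.

k = 5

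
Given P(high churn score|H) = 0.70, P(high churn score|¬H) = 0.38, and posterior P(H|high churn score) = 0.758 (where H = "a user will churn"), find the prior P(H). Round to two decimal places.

Bayes' rule in odds form gives O(H|E) = O(H)·[P(E|H)/P(E|¬H)], hence O(H) = O(H|E)/LR.
Posterior odds = 0.758/(1−0.758) = 3.1322. LR = 0.70/0.38 = 1.8421.
Prior odds = 3.1322/1.8421 = 1.7003, so P(H) = 1.7003/(1+1.7003) ≈ 0.63.

P(H) = 0.63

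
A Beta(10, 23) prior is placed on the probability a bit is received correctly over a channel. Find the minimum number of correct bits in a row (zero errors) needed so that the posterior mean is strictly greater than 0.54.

After k correct bits and 0 errors the posterior is Beta(10+k, 23), with mean (10+k)/(10+23+k).
Set (10+k)/(33+k) > 0.54 and solve: k > (0.54·33 − 10)/(1 − 0.54) = 17.000.
The smallest integer exceeding 17.000 is 18.

k = 18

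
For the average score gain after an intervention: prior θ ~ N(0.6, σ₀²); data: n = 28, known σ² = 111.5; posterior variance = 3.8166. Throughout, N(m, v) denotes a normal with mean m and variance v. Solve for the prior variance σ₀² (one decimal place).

Posterior precision equals prior precision plus data precision: 1/σ_n² = 1/σ₀² + n/σ².
So 1/σ₀² = 1/3.8166 − 28/111.5 = 0.262013 − 0.251121 = 0.010892.
Hence σ₀² = 1/0.010892 ≈ 91.8.

σ₀² = 91.8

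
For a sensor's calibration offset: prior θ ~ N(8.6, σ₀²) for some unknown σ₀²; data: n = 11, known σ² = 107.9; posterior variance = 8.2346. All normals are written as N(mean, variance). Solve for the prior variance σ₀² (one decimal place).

σ₀² = 51.3

For the Normal–Normal model with known σ², precisions add: τ_n = τ₀ + n/σ².
So 1/σ₀² = 1/8.2346 − 11/107.9 = 0.121439 − 0.101946 = 0.019493.
Hence σ₀² = 1/0.019493 ≈ 51.3.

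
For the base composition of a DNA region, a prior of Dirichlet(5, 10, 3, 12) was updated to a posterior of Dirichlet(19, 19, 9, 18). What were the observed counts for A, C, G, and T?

For a Dirichlet(α) prior with multinomial counts c, the posterior is Dirichlet(α + c) componentwise.
Counts are posterior − prior componentwise: 19−5=14, 19−10=9, 9−3=6, 18−12=6.

counts (14, 9, 6, 6)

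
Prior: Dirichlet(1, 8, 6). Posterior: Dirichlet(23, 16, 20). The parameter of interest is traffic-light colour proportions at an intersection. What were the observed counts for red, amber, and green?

For a Dirichlet(α) prior with multinomial counts c, the posterior is Dirichlet(α + c) componentwise.
Counts are posterior − prior componentwise: 23−1=22, 16−8=8, 20−6=14.

counts (22, 8, 14)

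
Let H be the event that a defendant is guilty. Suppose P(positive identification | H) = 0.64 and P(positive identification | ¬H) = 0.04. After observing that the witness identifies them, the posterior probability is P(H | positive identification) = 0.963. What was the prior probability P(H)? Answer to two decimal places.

In odds form, posterior odds = prior odds × likelihood ratio, so prior odds = posterior odds ÷ LR.
Posterior odds = 0.963/(1−0.963) = 26.0270. LR = 0.64/0.04 = 16.0000.
Prior odds = 26.0270/16.0000 = 1.6267, so P(H) = 1.6267/(1+1.6267) ≈ 0.62.

P(H) = 0.62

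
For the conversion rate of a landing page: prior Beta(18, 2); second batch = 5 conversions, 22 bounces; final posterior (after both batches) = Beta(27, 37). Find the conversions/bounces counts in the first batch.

Sequential conjugate updates are equivalent to a single update on the pooled data, so total successes = posterior α − prior α and total failures = posterior β − prior β.
Total across both batches: 27−18=9 conversions, 37−2=35 bounces.
Subtract the second batch: 9−5=4 conversions and 35−22=13 bounces.

4 conversions and 13 bounces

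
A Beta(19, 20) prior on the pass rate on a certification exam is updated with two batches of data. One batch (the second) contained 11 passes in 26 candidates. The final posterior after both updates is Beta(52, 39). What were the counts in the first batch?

22 passes and 4 failures

Sequential conjugate updates are equivalent to a single update on the pooled data, so total successes = posterior α − prior α and total failures = posterior β − prior β.
Total across both batches: 52−19=33 passes, 39−20=19 failures.
Subtract the second batch: 33−11=22 passes and 19−15=4 failures.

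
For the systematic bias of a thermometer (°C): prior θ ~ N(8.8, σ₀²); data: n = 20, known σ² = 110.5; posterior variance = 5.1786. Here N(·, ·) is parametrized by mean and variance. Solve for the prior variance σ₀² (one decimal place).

Posterior precision equals prior precision plus data precision: 1/σ_n² = 1/σ₀² + n/σ².
So 1/σ₀² = 1/5.1786 − 20/110.5 = 0.193102 − 0.180995 = 0.012107.
Hence σ₀² = 1/0.012107 ≈ 82.6.

σ₀² = 82.6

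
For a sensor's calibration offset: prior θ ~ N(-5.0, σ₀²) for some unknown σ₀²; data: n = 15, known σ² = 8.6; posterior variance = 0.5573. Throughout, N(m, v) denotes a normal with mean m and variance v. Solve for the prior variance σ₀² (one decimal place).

σ₀² = 19.9

Posterior precision equals prior precision plus data precision: 1/σ_n² = 1/σ₀² + n/σ².
So 1/σ₀² = 1/0.5573 − 15/8.6 = 1.794366 − 1.744186 = 0.050180.
Hence σ₀² = 1/0.050180 ≈ 19.9.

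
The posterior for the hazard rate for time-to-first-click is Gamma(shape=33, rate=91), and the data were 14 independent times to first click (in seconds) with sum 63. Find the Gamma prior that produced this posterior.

Gamma–exponential conjugacy: posterior shape = α + n, posterior rate = β + Σtᵢ.
So α = 33 − 14 = 19 and β = 91 − 63 = 28.

Gamma(shape=19, rate=28)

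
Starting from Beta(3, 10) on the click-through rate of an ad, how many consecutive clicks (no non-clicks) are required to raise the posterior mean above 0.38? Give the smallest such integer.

k = 4

After k clicks and 0 non-clicks the posterior is Beta(3+k, 10), with mean (3+k)/(3+10+k).
Set (3+k)/(13+k) > 0.38 and solve: k > (0.38·13 − 3)/(1 − 0.38) = 3.129.
The smallest integer exceeding 3.129 is 4, and checking k=4: (7)/(17) = 0.4118 > 0.38.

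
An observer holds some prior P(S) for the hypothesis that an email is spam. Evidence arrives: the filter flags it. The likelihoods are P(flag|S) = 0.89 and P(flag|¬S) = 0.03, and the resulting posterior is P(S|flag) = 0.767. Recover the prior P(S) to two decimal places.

Bayes' rule in odds form gives O(S|E) = O(S)·[P(E|S)/P(E|¬S)], hence O(S) = O(S|E)/LR.
Posterior odds = 0.767/(1−0.767) = 3.2918. LR = 0.89/0.03 = 29.6667.
Prior odds = 3.2918/29.6667 = 0.1110, so P(S) = 0.1110/(1+0.1110) ≈ 0.10.

P(S) = 0.10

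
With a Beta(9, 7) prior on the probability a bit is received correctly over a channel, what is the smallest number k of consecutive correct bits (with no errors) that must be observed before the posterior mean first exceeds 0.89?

k = 48

After k correct bits and 0 errors the posterior is Beta(9+k, 7), with mean (9+k)/(9+7+k).
Set (9+k)/(16+k) > 0.89 and solve: k > (0.89·16 − 9)/(1 − 0.89) = 47.636.
The smallest integer exceeding 47.636 is 48, and checking k=48: (57)/(64) = 0.8906 > 0.89.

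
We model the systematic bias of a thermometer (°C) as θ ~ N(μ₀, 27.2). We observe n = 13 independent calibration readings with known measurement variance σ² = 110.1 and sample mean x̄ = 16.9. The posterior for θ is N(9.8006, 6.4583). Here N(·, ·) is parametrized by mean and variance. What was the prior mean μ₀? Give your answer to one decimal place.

μ₀ = -13.0

The posterior mean is a precision-weighted average: μ_n = (τ₀μ₀ + τ_data·x̄)/(τ₀+τ_data), with τ₀=1/σ₀² and τ_data=n/σ².
Here τ₀ = 1/27.2 = 0.036765 and τ_data = 13/110.1 = 0.118074, so τ_n = 0.154839.
Rearranging for μ₀: μ₀ = (μ_n·τ_n − τ_data·x̄)/τ₀ = (9.8006·0.154839 − 0.118074·16.9) / 0.036765 = -0.477935/0.036765 ≈ -13.0.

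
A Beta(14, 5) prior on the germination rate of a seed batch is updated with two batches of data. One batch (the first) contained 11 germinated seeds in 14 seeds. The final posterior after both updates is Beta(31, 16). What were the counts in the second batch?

6 germinated seeds and 8 non-germinating seeds

Because Beta–binomial updating is additive in the counts, the combined data contributed (α_post−α_prior, β_post−β_prior) successes and failures.
Total across both batches: 31−14=17 germinated seeds, 16−5=11 non-germinating seeds.
Subtract the first batch: 17−11=6 germinated seeds and 11−3=8 non-germinating seeds.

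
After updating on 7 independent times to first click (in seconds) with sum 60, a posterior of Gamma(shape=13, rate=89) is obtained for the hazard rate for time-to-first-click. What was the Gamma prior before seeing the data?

Gamma–exponential conjugacy: posterior shape = α + n, posterior rate = β + Σtᵢ.
So α = 13 − 7 = 6 and β = 89 − 60 = 29.

Gamma(shape=6, rate=29)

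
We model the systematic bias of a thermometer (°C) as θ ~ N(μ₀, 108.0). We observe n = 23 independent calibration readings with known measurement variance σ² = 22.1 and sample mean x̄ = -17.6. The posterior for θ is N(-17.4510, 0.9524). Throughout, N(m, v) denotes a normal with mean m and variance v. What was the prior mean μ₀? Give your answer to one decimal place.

μ₀ = -0.7

With known observation variance, the Normal–Normal posterior has precision τ_n = τ₀ + n/σ² and mean μ_n = (τ₀μ₀ + (n/σ²)x̄)/τ_n.
Here τ₀ = 1/108.0 = 0.009259 and τ_data = 23/22.1 = 1.040724, so τ_n = 1.049983.
Rearranging for μ₀: μ₀ = (μ_n·τ_n − τ_data·x̄)/τ₀ = (-17.4510·1.049983 − 1.040724·-17.6) / 0.009259 = -0.006511/0.009259 ≈ -0.7.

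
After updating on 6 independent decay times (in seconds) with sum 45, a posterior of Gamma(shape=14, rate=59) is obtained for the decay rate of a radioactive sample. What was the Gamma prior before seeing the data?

Gamma(shape=8, rate=14)

For an exponential likelihood with a Gamma(α, β) prior on the rate, n observations with total T give posterior Gamma(α+n, β+T).
So α = 14 − 6 = 8 and β = 59 − 45 = 14.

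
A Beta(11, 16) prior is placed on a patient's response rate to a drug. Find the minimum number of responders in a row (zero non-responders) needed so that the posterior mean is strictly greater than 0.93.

k = 202

After k responders and 0 non-responders the posterior is Beta(11+k, 16), with mean (11+k)/(11+16+k).
Set (11+k)/(27+k) > 0.93 and solve: k > (0.93·27 − 11)/(1 − 0.93) = 201.571.
The smallest integer exceeding 201.571 is 202.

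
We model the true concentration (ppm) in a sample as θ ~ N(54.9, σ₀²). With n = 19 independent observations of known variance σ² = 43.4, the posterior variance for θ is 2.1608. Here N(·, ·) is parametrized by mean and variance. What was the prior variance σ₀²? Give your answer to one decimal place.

σ₀² = 40.0

For the Normal–Normal model with known σ², precisions add: τ_n = τ₀ + n/σ².
So 1/σ₀² = 1/2.1608 − 19/43.4 = 0.462792 − 0.437788 = 0.025004.
Hence σ₀² = 1/0.025004 ≈ 40.0.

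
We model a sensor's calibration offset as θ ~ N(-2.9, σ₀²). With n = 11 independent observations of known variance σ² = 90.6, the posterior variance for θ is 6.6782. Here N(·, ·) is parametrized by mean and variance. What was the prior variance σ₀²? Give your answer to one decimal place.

Posterior precision equals prior precision plus data precision: 1/σ_n² = 1/σ₀² + n/σ².
So 1/σ₀² = 1/6.6782 − 11/90.6 = 0.149741 − 0.121413 = 0.028328.
Hence σ₀² = 1/0.028328 ≈ 35.3.

σ₀² = 35.3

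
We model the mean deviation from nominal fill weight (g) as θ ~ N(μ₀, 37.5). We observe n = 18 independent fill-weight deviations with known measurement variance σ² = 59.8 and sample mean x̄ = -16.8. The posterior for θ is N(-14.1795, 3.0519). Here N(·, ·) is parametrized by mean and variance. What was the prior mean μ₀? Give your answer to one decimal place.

The posterior mean is a precision-weighted average: μ_n = (τ₀μ₀ + τ_data·x̄)/(τ₀+τ_data), with τ₀=1/σ₀² and τ_data=n/σ².
Here τ₀ = 1/37.5 = 0.026667 and τ_data = 18/59.8 = 0.301003, so τ_n = 0.327670.
Rearranging for μ₀: μ₀ = (μ_n·τ_n − τ_data·x̄)/τ₀ = (-14.1795·0.327670 − 0.301003·-16.8) / 0.026667 = 0.410654/0.026667 ≈ 15.4.

μ₀ = 15.4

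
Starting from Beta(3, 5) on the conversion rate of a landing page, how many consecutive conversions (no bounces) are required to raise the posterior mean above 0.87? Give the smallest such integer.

k = 31

After k conversions and 0 bounces the posterior is Beta(3+k, 5), with mean (3+k)/(3+5+k).
Set (3+k)/(8+k) > 0.87 and solve: k > (0.87·8 − 3)/(1 − 0.87) = 30.462.
The smallest integer exceeding 30.462 is 31, and checking k=31: (34)/(39) = 0.8718 > 0.87.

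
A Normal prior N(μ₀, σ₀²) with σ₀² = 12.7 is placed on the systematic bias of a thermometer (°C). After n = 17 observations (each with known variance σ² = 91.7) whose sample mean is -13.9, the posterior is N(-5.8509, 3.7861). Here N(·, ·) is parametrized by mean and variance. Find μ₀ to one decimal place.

The posterior mean is a precision-weighted average: μ_n = (τ₀μ₀ + τ_data·x̄)/(τ₀+τ_data), with τ₀=1/σ₀² and τ_data=n/σ².
Here τ₀ = 1/12.7 = 0.078740 and τ_data = 17/91.7 = 0.185387, so τ_n = 0.264127.
Rearranging for μ₀: μ₀ = (μ_n·τ_n − τ_data·x̄)/τ₀ = (-5.8509·0.264127 − 0.185387·-13.9) / 0.078740 = 1.031499/0.078740 ≈ 13.1.

μ₀ = 13.1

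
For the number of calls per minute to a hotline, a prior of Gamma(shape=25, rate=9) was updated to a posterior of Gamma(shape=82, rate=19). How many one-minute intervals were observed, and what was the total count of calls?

n = 10 one-minute intervals with total 57 calls

Gamma–Poisson conjugacy: posterior shape = α + Σxᵢ, posterior rate = β + n.
Matching: Σxᵢ = 82 − 25 = 57 and n = 19 − 9 = 10.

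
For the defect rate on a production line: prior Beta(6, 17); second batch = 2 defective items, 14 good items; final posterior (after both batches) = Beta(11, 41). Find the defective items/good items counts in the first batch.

3 defective items and 10 good items

Sequential conjugate updates are equivalent to a single update on the pooled data, so total successes = posterior α − prior α and total failures = posterior β − prior β.
Total across both batches: 11−6=5 defective items, 41−17=24 good items.
Subtract the second batch: 5−2=3 defective items and 24−14=10 good items.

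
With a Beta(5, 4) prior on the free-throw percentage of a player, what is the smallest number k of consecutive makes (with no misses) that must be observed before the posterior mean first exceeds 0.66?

k = 3

After k makes and 0 misses the posterior is Beta(5+k, 4), with mean (5+k)/(5+4+k).
Set (5+k)/(9+k) > 0.66 and solve: k > (0.66·9 − 5)/(1 − 0.66) = 2.765.
The smallest integer exceeding 2.765 is 3.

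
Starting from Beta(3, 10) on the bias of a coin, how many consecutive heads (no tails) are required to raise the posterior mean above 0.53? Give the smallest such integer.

After k heads and 0 tails the posterior is Beta(3+k, 10), with mean (3+k)/(3+10+k).
Set (3+k)/(13+k) > 0.53 and solve: k > (0.53·13 − 3)/(1 − 0.53) = 8.277.
The smallest integer exceeding 8.277 is 9.

k = 9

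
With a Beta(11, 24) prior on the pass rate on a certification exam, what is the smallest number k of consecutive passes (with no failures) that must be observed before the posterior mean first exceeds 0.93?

After k passes and 0 failures the posterior is Beta(11+k, 24), with mean (11+k)/(11+24+k).
Set (11+k)/(35+k) > 0.93 and solve: k > (0.93·35 − 11)/(1 − 0.93) = 307.857.
The smallest integer exceeding 307.857 is 308.

k = 308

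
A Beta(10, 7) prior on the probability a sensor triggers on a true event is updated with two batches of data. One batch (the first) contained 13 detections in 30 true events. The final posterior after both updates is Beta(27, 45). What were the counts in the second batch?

Sequential conjugate updates are equivalent to a single update on the pooled data, so total successes = posterior α − prior α and total failures = posterior β − prior β.
Total across both batches: 27−10=17 detections, 45−7=38 misses.
Subtract the first batch: 17−13=4 detections and 38−17=21 misses.

4 detections and 21 misses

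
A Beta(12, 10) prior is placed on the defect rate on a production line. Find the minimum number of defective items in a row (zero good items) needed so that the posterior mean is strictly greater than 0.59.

k = 3

After k defective items and 0 good items the posterior is Beta(12+k, 10), with mean (12+k)/(12+10+k).
Set (12+k)/(22+k) > 0.59 and solve: k > (0.59·22 − 12)/(1 − 0.59) = 2.390.
The smallest integer exceeding 2.390 is 3, and checking k=3: (15)/(25) = 0.6000 > 0.59.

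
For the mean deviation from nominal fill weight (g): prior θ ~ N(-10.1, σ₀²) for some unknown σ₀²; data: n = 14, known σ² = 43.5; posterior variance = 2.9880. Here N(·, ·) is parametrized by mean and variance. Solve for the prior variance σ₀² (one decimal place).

Posterior precision equals prior precision plus data precision: 1/σ_n² = 1/σ₀² + n/σ².
So 1/σ₀² = 1/2.9880 − 14/43.5 = 0.334672 − 0.321839 = 0.012833.
Hence σ₀² = 1/0.012833 ≈ 77.9.

σ₀² = 77.9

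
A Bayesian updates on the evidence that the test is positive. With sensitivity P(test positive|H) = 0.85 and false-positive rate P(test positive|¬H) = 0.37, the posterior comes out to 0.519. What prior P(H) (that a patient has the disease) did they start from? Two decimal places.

P(H) = 0.32

In odds form, posterior odds = prior odds × likelihood ratio, so prior odds = posterior odds ÷ LR.
Posterior odds = 0.519/(1−0.519) = 1.0790. LR = 0.85/0.37 = 2.2973.
Prior odds = 1.0790/2.2973 = 0.4697, so P(H) = 0.4697/(1+0.4697) ≈ 0.32.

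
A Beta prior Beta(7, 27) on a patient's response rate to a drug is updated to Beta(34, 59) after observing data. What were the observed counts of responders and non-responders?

27 responders and 32 non-responders

Beta is conjugate to the binomial likelihood: posterior = Beta(α+s, β+f).
So s = 34 − 7 = 27 and f = 59 − 27 = 32.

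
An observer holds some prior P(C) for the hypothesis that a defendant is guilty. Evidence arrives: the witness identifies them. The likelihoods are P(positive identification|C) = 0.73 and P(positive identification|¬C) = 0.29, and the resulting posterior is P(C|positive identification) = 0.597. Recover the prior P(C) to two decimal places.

In odds form, posterior odds = prior odds × likelihood ratio, so prior odds = posterior odds ÷ LR.
Posterior odds = 0.597/(1−0.597) = 1.4814. LR = 0.73/0.29 = 2.5172.
Prior odds = 1.4814/2.5172 = 0.5885, so P(C) = 0.5885/(1+0.5885) ≈ 0.37.

P(C) = 0.37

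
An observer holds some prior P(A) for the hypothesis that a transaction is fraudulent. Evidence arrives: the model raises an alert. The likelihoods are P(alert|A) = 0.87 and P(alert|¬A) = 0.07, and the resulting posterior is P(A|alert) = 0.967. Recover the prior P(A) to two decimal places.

In odds form, posterior odds = prior odds × likelihood ratio, so prior odds = posterior odds ÷ LR.
Posterior odds = 0.967/(1−0.967) = 29.3030. LR = 0.87/0.07 = 12.4286.
Prior odds = 29.3030/12.4286 = 2.3577, so P(A) = 2.3577/(1+2.3577) ≈ 0.70.

P(A) = 0.70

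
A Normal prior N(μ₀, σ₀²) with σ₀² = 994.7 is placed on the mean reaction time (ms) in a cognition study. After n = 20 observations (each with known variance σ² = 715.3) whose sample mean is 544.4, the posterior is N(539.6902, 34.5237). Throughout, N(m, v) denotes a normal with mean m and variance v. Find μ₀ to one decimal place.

The posterior mean is a precision-weighted average: μ_n = (τ₀μ₀ + τ_data·x̄)/(τ₀+τ_data), with τ₀=1/σ₀² and τ_data=n/σ².
Here τ₀ = 1/994.7 = 0.001005 and τ_data = 20/715.3 = 0.027960, so τ_n = 0.028965.
Rearranging for μ₀: μ₀ = (μ_n·τ_n − τ_data·x̄)/τ₀ = (539.6902·0.028965 − 0.027960·544.4) / 0.001005 = 0.410703/0.001005 ≈ 408.7.

μ₀ = 408.7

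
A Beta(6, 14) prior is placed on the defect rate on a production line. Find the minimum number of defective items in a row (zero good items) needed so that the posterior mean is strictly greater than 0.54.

After k defective items and 0 good items the posterior is Beta(6+k, 14), with mean (6+k)/(6+14+k).
Set (6+k)/(20+k) > 0.54 and solve: k > (0.54·20 − 6)/(1 − 0.54) = 10.435.
The smallest integer exceeding 10.435 is 11.

k = 11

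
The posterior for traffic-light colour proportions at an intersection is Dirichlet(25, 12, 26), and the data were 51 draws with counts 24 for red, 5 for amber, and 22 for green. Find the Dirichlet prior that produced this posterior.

For a Dirichlet(α) prior with multinomial counts c, the posterior is Dirichlet(α + c) componentwise.
Subtract each count from the matching posterior parameter: 25−24=1, 12−5=7, 26−22=4.

Dirichlet(1, 7, 4)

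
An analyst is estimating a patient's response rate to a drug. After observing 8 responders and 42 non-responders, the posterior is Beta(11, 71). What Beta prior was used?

A Beta(a, b) prior with s successes and f failures in binomial data gives a Beta(a+s, b+f) posterior.
Subtract the data counts: 11−8=3, 71−42=29.

Beta(3, 29)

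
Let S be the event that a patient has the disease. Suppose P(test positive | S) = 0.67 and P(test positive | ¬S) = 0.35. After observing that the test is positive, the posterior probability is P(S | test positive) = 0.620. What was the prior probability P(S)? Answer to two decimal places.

P(S) = 0.46

Bayes' rule in odds form gives O(S|E) = O(S)·[P(E|S)/P(E|¬S)], hence O(S) = O(S|E)/LR.
Posterior odds = 0.620/(1−0.620) = 1.6316. LR = 0.67/0.35 = 1.9143.
Prior odds = 1.6316/1.9143 = 0.8523, so P(S) = 0.8523/(1+0.8523) ≈ 0.46.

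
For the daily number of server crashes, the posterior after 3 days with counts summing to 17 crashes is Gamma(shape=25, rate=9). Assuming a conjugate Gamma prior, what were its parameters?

Gamma(shape=8, rate=6)

Gamma–Poisson conjugacy: posterior shape = α + Σxᵢ, posterior rate = β + n.
So α = 25 − 17 = 8 and β = 9 − 3 = 6.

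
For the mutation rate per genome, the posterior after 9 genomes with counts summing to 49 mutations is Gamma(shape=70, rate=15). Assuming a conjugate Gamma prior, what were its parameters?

Gamma(shape=21, rate=6)

A Gamma(α, β) prior (rate parametrization) on a Poisson rate with n observations summing to S gives posterior Gamma(α+S, β+n).
So α = 70 − 49 = 21 and β = 15 − 9 = 6.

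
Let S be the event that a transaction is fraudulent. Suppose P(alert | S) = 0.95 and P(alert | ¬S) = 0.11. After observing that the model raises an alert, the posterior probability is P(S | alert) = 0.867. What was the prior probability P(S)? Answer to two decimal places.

P(S) = 0.43

Bayes' rule in odds form gives O(S|E) = O(S)·[P(E|S)/P(E|¬S)], hence O(S) = O(S|E)/LR.
Posterior odds = 0.867/(1−0.867) = 6.5188. LR = 0.95/0.11 = 8.6364.
Prior odds = 6.5188/8.6364 = 0.7548, so P(S) = 0.7548/(1+0.7548) ≈ 0.43.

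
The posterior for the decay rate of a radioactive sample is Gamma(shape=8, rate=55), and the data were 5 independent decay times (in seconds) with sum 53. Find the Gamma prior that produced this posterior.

Gamma(shape=3, rate=2)

Gamma–exponential conjugacy: posterior shape = α + n, posterior rate = β + Σtᵢ.
So α = 8 − 5 = 3 and β = 55 − 53 = 2.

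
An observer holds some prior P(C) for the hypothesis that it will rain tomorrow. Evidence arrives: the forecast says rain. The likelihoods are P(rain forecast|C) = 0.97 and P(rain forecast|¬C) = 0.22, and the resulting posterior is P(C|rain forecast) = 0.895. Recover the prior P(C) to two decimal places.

P(C) = 0.66

Bayes' rule in odds form gives O(C|E) = O(C)·[P(E|C)/P(E|¬C)], hence O(C) = O(C|E)/LR.
Posterior odds = 0.895/(1−0.895) = 8.5238. LR = 0.97/0.22 = 4.4091.
Prior odds = 8.5238/4.4091 = 1.9332, so P(C) = 1.9332/(1+1.9332) ≈ 0.66.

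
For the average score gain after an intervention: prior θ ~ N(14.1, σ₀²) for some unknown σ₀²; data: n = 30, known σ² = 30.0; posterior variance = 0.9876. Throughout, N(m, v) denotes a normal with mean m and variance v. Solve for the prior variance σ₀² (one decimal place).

σ₀² = 79.6

Posterior precision equals prior precision plus data precision: 1/σ_n² = 1/σ₀² + n/σ².
So 1/σ₀² = 1/0.9876 − 30/30.0 = 1.012556 − 1.000000 = 0.012556.
Hence σ₀² = 1/0.012556 ≈ 79.6.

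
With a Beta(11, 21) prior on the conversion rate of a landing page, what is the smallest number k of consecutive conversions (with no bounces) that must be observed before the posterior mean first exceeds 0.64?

After k conversions and 0 bounces the posterior is Beta(11+k, 21), with mean (11+k)/(11+21+k).
Set (11+k)/(32+k) > 0.64 and solve: k > (0.64·32 − 11)/(1 − 0.64) = 26.333.
The smallest integer exceeding 26.333 is 27, and checking k=27: (38)/(59) = 0.6441 > 0.64.

k = 27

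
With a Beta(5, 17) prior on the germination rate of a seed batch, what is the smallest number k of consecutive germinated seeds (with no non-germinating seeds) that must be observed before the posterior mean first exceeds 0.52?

k = 14

After k germinated seeds and 0 non-germinating seeds the posterior is Beta(5+k, 17), with mean (5+k)/(5+17+k).
Set (5+k)/(22+k) > 0.52 and solve: k > (0.52·22 − 5)/(1 − 0.52) = 13.417.
The smallest integer exceeding 13.417 is 14.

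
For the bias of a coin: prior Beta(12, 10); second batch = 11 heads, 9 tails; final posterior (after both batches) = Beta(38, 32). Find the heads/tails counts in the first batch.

Sequential conjugate updates are equivalent to a single update on the pooled data, so total successes = posterior α − prior α and total failures = posterior β − prior β.
Total across both batches: 38−12=26 heads, 32−10=22 tails.
Subtract the second batch: 26−11=15 heads and 22−9=13 tails.

15 heads and 13 tails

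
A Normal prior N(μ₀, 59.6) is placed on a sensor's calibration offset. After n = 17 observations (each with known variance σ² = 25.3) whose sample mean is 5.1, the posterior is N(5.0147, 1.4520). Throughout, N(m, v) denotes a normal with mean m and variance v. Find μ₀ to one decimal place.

The posterior mean is a precision-weighted average: μ_n = (τ₀μ₀ + τ_data·x̄)/(τ₀+τ_data), with τ₀=1/σ₀² and τ_data=n/σ².
Here τ₀ = 1/59.6 = 0.016779 and τ_data = 17/25.3 = 0.671937, so τ_n = 0.688716.
Rearranging for μ₀: μ₀ = (μ_n·τ_n − τ_data·x̄)/τ₀ = (5.0147·0.688716 − 0.671937·5.1) / 0.016779 = 0.026825/0.016779 ≈ 1.6.

μ₀ = 1.6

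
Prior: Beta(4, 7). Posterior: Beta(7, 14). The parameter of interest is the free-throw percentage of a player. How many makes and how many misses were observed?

3 makes and 7 misses

Beta is conjugate to the binomial likelihood: posterior = Beta(a+s, b+f).
So s = 7 − 4 = 3 and f = 14 − 7 = 7.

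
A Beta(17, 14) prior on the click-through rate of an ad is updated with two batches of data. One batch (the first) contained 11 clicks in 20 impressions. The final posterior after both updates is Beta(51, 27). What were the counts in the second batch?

23 clicks and 4 non-clicks

Because Beta–binomial updating is additive in the counts, the combined data contributed (α_post−α_prior, β_post−β_prior) successes and failures.
Total across both batches: 51−17=34 clicks, 27−14=13 non-clicks.
Subtract the first batch: 34−11=23 clicks and 13−9=4 non-clicks.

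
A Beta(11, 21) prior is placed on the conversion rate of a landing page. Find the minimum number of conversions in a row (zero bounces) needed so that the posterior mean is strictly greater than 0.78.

After k conversions and 0 bounces the posterior is Beta(11+k, 21), with mean (11+k)/(11+21+k).
Set (11+k)/(32+k) > 0.78 and solve: k > (0.78·32 − 11)/(1 − 0.78) = 63.455.
The smallest integer exceeding 63.455 is 64, and checking k=64: (75)/(96) = 0.7812 > 0.78.

k = 64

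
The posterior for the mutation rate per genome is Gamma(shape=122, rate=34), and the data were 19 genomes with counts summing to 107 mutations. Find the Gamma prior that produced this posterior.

Gamma–Poisson conjugacy: posterior shape = α + Σxᵢ, posterior rate = β + n.
So α = 122 − 107 = 15 and β = 34 − 19 = 15.

Gamma(shape=15, rate=15)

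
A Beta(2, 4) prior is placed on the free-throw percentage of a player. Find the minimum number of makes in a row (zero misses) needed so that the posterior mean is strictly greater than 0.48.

After k makes and 0 misses the posterior is Beta(2+k, 4), with mean (2+k)/(2+4+k).
Set (2+k)/(6+k) > 0.48 and solve: k > (0.48·6 − 2)/(1 − 0.48) = 1.692.
The smallest integer exceeding 1.692 is 2, and checking k=2: (4)/(8) = 0.5000 > 0.48.

k = 2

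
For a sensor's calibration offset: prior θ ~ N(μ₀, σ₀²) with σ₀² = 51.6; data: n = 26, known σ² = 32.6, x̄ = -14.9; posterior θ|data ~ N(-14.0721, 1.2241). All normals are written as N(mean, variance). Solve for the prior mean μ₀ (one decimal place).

μ₀ = 20.0

The posterior mean is a precision-weighted average: μ_n = (τ₀μ₀ + τ_data·x̄)/(τ₀+τ_data), with τ₀=1/σ₀² and τ_data=n/σ².
Here τ₀ = 1/51.6 = 0.019380 and τ_data = 26/32.6 = 0.797546, so τ_n = 0.816926.
Rearranging for μ₀: μ₀ = (μ_n·τ_n − τ_data·x̄)/τ₀ = (-14.0721·0.816926 − 0.797546·-14.9) / 0.019380 = 0.387571/0.019380 ≈ 20.0.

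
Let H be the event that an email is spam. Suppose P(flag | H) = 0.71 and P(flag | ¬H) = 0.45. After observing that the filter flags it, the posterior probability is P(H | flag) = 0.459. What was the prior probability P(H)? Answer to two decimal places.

P(H) = 0.35

In odds form, posterior odds = prior odds × likelihood ratio, so prior odds = posterior odds ÷ LR.
Posterior odds = 0.459/(1−0.459) = 0.8484. LR = 0.71/0.45 = 1.5778.
Prior odds = 0.8484/1.5778 = 0.5377, so P(H) = 0.5377/(1+0.5377) ≈ 0.35.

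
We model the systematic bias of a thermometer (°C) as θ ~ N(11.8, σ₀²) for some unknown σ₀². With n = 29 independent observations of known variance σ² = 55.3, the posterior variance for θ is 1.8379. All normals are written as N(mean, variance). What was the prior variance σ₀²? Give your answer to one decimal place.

Posterior precision equals prior precision plus data precision: 1/σ_n² = 1/σ₀² + n/σ².
So 1/σ₀² = 1/1.8379 − 29/55.3 = 0.544099 − 0.524412 = 0.019687.
Hence σ₀² = 1/0.019687 ≈ 50.8.

σ₀² = 50.8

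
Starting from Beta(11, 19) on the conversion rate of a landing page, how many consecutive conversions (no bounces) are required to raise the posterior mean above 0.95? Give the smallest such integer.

After k conversions and 0 bounces the posterior is Beta(11+k, 19), with mean (11+k)/(11+19+k).
Set (11+k)/(30+k) > 0.95 and solve: k > (0.95·30 − 11)/(1 − 0.95) = 350.000.
The smallest integer exceeding 350.000 is 351, and checking k=351: (362)/(381) = 0.9501 > 0.95.

k = 351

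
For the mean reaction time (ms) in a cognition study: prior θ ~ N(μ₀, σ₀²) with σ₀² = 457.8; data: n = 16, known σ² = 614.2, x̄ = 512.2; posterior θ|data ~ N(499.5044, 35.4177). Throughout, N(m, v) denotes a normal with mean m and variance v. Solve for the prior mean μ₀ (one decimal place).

With known observation variance, the Normal–Normal posterior has precision τ_n = τ₀ + n/σ² and mean μ_n = (τ₀μ₀ + (n/σ²)x̄)/τ_n.
Here τ₀ = 1/457.8 = 0.002184 and τ_data = 16/614.2 = 0.026050, so τ_n = 0.028234.
Rearranging for μ₀: μ₀ = (μ_n·τ_n − τ_data·x̄)/τ₀ = (499.5044·0.028234 − 0.026050·512.2) / 0.002184 = 0.760197/0.002184 ≈ 348.1.

μ₀ = 348.1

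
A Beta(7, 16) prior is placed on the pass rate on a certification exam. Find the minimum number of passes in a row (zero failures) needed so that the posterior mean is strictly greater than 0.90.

After k passes and 0 failures the posterior is Beta(7+k, 16), with mean (7+k)/(7+16+k).
Set (7+k)/(23+k) > 0.90 and solve: k > (0.90·23 − 7)/(1 − 0.90) = 137.000.
The smallest integer exceeding 137.000 is 138, and checking k=138: (145)/(161) = 0.9006 > 0.90.

k = 138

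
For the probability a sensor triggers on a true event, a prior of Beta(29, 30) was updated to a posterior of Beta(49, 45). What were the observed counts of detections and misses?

Under Beta–binomial conjugacy the posterior parameters are (α+s, β+f).
So s = 49 − 29 = 20 and f = 45 − 30 = 15.

20 detections and 15 misses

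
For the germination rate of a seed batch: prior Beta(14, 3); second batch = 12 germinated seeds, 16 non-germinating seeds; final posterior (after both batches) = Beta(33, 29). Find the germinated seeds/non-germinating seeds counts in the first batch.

Because Beta–binomial updating is additive in the counts, the combined data contributed (α_post−α_prior, β_post−β_prior) successes and failures.
Total across both batches: 33−14=19 germinated seeds, 29−3=26 non-germinating seeds.
Subtract the second batch: 19−12=7 germinated seeds and 26−16=10 non-germinating seeds.

7 germinated seeds and 10 non-germinating seeds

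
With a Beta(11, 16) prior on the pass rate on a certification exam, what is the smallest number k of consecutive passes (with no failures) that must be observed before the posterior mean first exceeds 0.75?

After k passes and 0 failures the posterior is Beta(11+k, 16), with mean (11+k)/(11+16+k).
Set (11+k)/(27+k) > 0.75 and solve: k > (0.75·27 − 11)/(1 − 0.75) = 37.000.
The smallest integer exceeding 37.000 is 38, and checking k=38: (49)/(65) = 0.7538 > 0.75.

k = 38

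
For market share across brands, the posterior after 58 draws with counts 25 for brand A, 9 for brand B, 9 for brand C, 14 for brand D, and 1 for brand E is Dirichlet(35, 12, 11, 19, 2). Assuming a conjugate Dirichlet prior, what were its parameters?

For a Dirichlet(α) prior with multinomial counts c, the posterior is Dirichlet(α + c) componentwise.
Subtract each count from the matching posterior parameter: 35−25=10, 12−9=3, 11−9=2, 19−14=5, 2−1=1.

Dirichlet(10, 3, 2, 5, 1)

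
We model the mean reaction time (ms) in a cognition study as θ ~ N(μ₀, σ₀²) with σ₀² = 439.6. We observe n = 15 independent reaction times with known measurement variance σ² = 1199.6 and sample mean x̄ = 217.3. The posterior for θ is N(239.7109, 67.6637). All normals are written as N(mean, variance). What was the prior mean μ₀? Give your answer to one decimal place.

μ₀ = 362.9

With known observation variance, the Normal–Normal posterior has precision τ_n = τ₀ + n/σ² and mean μ_n = (τ₀μ₀ + (n/σ²)x̄)/τ_n.
Here τ₀ = 1/439.6 = 0.002275 and τ_data = 15/1199.6 = 0.012504, so τ_n = 0.014779.
Rearranging for μ₀: μ₀ = (μ_n·τ_n − τ_data·x̄)/τ₀ = (239.7109·0.014779 − 0.012504·217.3) / 0.002275 = 0.825568/0.002275 ≈ 362.9.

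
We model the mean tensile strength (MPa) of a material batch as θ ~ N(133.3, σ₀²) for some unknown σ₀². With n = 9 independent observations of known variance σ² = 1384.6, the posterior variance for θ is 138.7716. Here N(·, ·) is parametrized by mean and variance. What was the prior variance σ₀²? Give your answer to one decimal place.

σ₀² = 1416.4

Posterior precision equals prior precision plus data precision: 1/σ_n² = 1/σ₀² + n/σ².
So 1/σ₀² = 1/138.7716 − 9/1384.6 = 0.007206 − 0.006500 = 0.000706.
Hence σ₀² = 1/0.000706 ≈ 1416.4.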